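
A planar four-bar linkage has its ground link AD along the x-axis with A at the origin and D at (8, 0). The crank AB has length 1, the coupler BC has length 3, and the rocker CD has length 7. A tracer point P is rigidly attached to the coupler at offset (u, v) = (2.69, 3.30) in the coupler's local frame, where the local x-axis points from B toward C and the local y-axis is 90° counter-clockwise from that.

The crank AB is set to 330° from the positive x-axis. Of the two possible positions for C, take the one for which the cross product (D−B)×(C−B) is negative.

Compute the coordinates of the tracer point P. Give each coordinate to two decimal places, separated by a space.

4.86 -1.96

A=(0,0), D=(8.00,0)
B = A + 1.00·(cos330°, sin330°) = (0.8660, -0.5000)
|BD| = 7.1515
circle(B,3.00) ∩ circle(D,7.00): a=0.7791, h=2.8971
  candidates: C₊=(1.4407,2.4444) cross=20.718; C₋=(1.8458,-3.3355) cross=-20.718
  mode - wants cross < 0 → take C=(1.8458,-3.3355) (cross=-20.718)
ex = (C−B)/|BC| = (0.3266,-0.9452); ey = (0.9452,0.3266)
P = B + 2.69·ex + 3.30·ey = (4.8636,-1.9648)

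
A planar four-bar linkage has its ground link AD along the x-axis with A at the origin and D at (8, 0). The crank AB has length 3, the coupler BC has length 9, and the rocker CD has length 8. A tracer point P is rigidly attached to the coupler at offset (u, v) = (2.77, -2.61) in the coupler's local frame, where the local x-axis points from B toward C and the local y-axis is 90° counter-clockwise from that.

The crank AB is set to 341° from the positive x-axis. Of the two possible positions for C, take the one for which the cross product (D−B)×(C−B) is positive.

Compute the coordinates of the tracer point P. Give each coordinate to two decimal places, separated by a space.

A=(0,0), D=(8.00,0)
B = A + 3.00·(cos341°, sin341°) = (2.8366, -0.9767)
|BD| = 5.2550
circle(B,9.00) ∩ circle(D,8.00): a=4.2450, h=7.9360
  candidates: C₊=(5.5326,7.6100) cross=41.704; C₋=(8.4826,-7.9854) cross=-41.704
  mode + wants cross > 0 → take C=(5.5326,7.6100) (cross=41.704)
ex = (C−B)/|BC| = (0.2996,0.9541); ey = (-0.9541,0.2996)
P = B + 2.77·ex + -2.61·ey = (6.1565,0.8842)

6.16 0.88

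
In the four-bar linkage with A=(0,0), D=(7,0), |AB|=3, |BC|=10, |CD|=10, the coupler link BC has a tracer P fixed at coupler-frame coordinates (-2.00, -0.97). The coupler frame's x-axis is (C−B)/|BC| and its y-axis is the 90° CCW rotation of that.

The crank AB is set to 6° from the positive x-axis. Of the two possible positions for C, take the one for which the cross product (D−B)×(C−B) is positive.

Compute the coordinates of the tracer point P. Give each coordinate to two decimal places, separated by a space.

3.36 -1.88

A=(0,0), D=(7.00,0)
B = A + 3.00·(cos6°, sin6°) = (2.9836, 0.3136)
|BD| = 4.0287
circle(B,10.00) ∩ circle(D,10.00): a=2.0143, h=9.7950
  candidates: C₊=(5.7542,9.9221) cross=39.461; C₋=(4.2294,-9.6085) cross=-39.461
  mode + wants cross > 0 → take C=(5.7542,9.9221) (cross=39.461)
ex = (C−B)/|BC| = (0.2771,0.9609); ey = (-0.9609,0.2771)
P = B + -2.00·ex + -0.97·ey = (3.3615,-1.8769)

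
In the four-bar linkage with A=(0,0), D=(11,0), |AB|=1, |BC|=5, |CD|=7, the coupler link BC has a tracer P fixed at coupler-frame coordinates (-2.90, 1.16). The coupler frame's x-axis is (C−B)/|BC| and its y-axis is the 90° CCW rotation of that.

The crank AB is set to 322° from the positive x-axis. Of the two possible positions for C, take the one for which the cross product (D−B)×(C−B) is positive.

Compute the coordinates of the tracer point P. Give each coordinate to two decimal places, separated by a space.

A=(0,0), D=(11.00,0)
B = A + 1.00·(cos322°, sin322°) = (0.7880, -0.6157)
|BD| = 10.2305
circle(B,5.00) ∩ circle(D,7.00): a=3.9423, h=3.0754
  candidates: C₊=(4.5381,2.6914) cross=31.463; C₋=(4.9082,-3.4483) cross=-31.463
  mode + wants cross > 0 → take C=(4.5381,2.6914) (cross=31.463)
ex = (C−B)/|BC| = (0.7500,0.6614); ey = (-0.6614,0.7500)
P = B + -2.90·ex + 1.16·ey = (-2.1543,-1.6638)

-2.15 -1.66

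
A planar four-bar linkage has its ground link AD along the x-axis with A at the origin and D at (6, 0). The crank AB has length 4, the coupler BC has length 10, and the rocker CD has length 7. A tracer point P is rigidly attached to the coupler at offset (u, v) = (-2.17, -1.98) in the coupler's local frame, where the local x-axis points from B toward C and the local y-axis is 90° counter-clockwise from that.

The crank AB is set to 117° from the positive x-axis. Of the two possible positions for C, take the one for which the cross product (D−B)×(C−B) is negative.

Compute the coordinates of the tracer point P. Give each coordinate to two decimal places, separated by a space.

A=(0,0), D=(6.00,0)
B = A + 4.00·(cos117°, sin117°) = (-1.8160, 3.5640)
|BD| = 8.5902
circle(B,10.00) ∩ circle(D,7.00): a=7.2636, h=6.8731
  candidates: C₊=(7.6446,6.8041) cross=59.042; C₋=(1.9413,-5.7033) cross=-59.042
  mode - wants cross < 0 → take C=(1.9413,-5.7033) (cross=-59.042)
ex = (C−B)/|BC| = (0.3757,-0.9267); ey = (0.9267,0.3757)
P = B + -2.17·ex + -1.98·ey = (-4.4662,4.8311)

-4.47 4.83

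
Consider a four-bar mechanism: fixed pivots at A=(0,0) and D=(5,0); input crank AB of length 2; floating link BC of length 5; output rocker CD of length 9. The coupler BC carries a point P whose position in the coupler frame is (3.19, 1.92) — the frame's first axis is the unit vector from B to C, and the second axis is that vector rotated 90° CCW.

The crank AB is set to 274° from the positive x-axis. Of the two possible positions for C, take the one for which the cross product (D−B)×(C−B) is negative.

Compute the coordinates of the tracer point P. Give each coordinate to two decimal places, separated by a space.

1.45 -5.48

A=(0,0), D=(5.00,0)
B = A + 2.00·(cos274°, sin274°) = (0.1395, -1.9951)
|BD| = 5.2540
circle(B,5.00) ∩ circle(D,9.00): a=-2.7022, h=4.2069
  candidates: C₊=(-3.9578,0.8705) cross=22.103; C₋=(-0.7628,-6.9130) cross=-22.103
  mode - wants cross < 0 → take C=(-0.7628,-6.9130) (cross=-22.103)
ex = (C−B)/|BC| = (-0.1805,-0.9836); ey = (0.9836,-0.1805)
P = B + 3.19·ex + 1.92·ey = (1.4523,-5.4792)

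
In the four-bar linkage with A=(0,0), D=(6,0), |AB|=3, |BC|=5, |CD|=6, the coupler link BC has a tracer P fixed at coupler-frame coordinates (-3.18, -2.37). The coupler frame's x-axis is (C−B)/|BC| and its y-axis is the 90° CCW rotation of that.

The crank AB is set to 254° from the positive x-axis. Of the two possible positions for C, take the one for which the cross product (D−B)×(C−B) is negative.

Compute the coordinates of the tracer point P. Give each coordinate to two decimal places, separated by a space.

A=(0,0), D=(6.00,0)
B = A + 3.00·(cos254°, sin254°) = (-0.8269, -2.8838)
|BD| = 7.4110
circle(B,5.00) ∩ circle(D,6.00): a=2.9634, h=4.0272
  candidates: C₊=(0.3358,1.9791) cross=29.846; C₋=(3.4700,-5.4405) cross=-29.846
  mode - wants cross < 0 → take C=(3.4700,-5.4405) (cross=-29.846)
ex = (C−B)/|BC| = (0.8594,-0.5113); ey = (0.5113,0.8594)
P = B + -3.18·ex + -2.37·ey = (-4.7716,-3.2944)

-4.77 -3.29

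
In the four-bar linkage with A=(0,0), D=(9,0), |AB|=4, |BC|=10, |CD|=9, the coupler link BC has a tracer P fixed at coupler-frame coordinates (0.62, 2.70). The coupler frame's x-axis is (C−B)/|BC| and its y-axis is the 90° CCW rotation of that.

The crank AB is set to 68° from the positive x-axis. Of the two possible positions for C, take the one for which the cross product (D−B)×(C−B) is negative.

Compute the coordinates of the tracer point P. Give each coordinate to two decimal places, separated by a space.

4.25 3.37

A=(0,0), D=(9.00,0)
B = A + 4.00·(cos68°, sin68°) = (1.4984, 3.7087)
|BD| = 8.3683
circle(B,10.00) ∩ circle(D,9.00): a=5.3194, h=8.4678
  candidates: C₊=(10.0197,8.9420) cross=70.861; C₋=(2.5140,-6.2396) cross=-70.861
  mode - wants cross < 0 → take C=(2.5140,-6.2396) (cross=-70.861)
ex = (C−B)/|BC| = (0.1016,-0.9948); ey = (0.9948,0.1016)
P = B + 0.62·ex + 2.70·ey = (4.2474,3.3662)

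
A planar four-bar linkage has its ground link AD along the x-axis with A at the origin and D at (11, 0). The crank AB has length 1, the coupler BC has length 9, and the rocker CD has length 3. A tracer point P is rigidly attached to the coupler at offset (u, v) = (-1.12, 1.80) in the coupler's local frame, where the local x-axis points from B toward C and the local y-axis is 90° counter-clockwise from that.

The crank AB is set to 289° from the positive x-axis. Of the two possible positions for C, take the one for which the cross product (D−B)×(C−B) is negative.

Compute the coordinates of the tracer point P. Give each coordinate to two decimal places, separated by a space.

A=(0,0), D=(11.00,0)
B = A + 1.00·(cos289°, sin289°) = (0.3256, -0.9455)
|BD| = 10.7162
circle(B,9.00) ∩ circle(D,3.00): a=8.7175, h=2.2372
  candidates: C₊=(8.8117,2.0521) cross=23.974; C₋=(9.2065,-2.4048) cross=-23.974
  mode - wants cross < 0 → take C=(9.2065,-2.4048) (cross=-23.974)
ex = (C−B)/|BC| = (0.9868,-0.1621); ey = (0.1621,0.9868)
P = B + -1.12·ex + 1.80·ey = (-0.4877,1.0123)

-0.49 1.01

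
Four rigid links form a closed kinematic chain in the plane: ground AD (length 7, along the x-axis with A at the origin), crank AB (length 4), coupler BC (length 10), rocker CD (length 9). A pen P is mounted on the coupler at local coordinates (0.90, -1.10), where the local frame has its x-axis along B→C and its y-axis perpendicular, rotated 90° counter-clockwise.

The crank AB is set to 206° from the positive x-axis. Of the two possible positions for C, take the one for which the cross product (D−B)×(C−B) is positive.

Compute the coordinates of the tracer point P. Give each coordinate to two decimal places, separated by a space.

-2.20 -1.51

A=(0,0), D=(7.00,0)
B = A + 4.00·(cos206°, sin206°) = (-3.5952, -1.7535)
|BD| = 10.7393
circle(B,10.00) ∩ circle(D,9.00): a=6.2542, h=7.8028
  candidates: C₊=(1.3011,6.9658) cross=83.797; C₋=(3.8492,-8.4304) cross=-83.797
  mode + wants cross > 0 → take C=(1.3011,6.9658) (cross=83.797)
ex = (C−B)/|BC| = (0.4896,0.8719); ey = (-0.8719,0.4896)
P = B + 0.90·ex + -1.10·ey = (-2.1954,-1.5073)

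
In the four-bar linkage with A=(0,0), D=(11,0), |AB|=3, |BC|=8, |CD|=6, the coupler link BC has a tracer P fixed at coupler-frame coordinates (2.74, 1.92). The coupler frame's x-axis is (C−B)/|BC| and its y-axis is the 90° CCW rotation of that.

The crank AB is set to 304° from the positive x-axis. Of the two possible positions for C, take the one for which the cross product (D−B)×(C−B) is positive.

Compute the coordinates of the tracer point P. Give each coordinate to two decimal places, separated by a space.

A=(0,0), D=(11.00,0)
B = A + 3.00·(cos304°, sin304°) = (1.6776, -2.4871)
|BD| = 9.6485
circle(B,8.00) ∩ circle(D,6.00): a=6.2752, h=4.9620
  candidates: C₊=(6.4617,3.9248) cross=47.876; C₋=(9.0198,-5.6638) cross=-47.876
  mode + wants cross > 0 → take C=(6.4617,3.9248) (cross=47.876)
ex = (C−B)/|BC| = (0.5980,0.8015); ey = (-0.8015,0.5980)
P = B + 2.74·ex + 1.92·ey = (1.7773,0.8571)

1.78 0.86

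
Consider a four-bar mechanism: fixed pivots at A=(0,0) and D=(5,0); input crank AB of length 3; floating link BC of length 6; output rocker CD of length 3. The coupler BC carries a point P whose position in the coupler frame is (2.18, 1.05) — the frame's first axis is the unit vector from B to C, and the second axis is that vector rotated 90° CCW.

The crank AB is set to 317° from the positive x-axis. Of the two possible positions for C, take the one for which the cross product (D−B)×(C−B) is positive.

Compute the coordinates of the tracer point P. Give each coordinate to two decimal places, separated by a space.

2.52 0.35

A=(0,0), D=(5.00,0)
B = A + 3.00·(cos317°, sin317°) = (2.1941, -2.0460)
|BD| = 3.4727
circle(B,6.00) ∩ circle(D,3.00): a=5.6238, h=2.0910
  candidates: C₊=(5.5062,2.9570) cross=7.261; C₋=(7.9701,-0.4222) cross=-7.261
  mode + wants cross > 0 → take C=(5.5062,2.9570) (cross=7.261)
ex = (C−B)/|BC| = (0.5520,0.8338); ey = (-0.8338,0.5520)
P = B + 2.18·ex + 1.05·ey = (2.5219,0.3514)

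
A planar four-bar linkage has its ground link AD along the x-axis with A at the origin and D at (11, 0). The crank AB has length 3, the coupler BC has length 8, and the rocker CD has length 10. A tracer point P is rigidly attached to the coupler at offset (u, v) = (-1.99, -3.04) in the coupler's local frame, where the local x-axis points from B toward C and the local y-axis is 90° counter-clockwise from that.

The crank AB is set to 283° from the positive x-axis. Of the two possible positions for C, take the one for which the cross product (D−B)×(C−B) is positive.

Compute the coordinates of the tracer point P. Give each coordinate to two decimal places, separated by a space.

3.25 -5.49

A=(0,0), D=(11.00,0)
B = A + 3.00·(cos283°, sin283°) = (0.6749, -2.9231)
|BD| = 10.7309
circle(B,8.00) ∩ circle(D,10.00): a=3.6881, h=7.0992
  candidates: C₊=(2.2897,4.9122) cross=76.181; C₋=(6.1573,-8.7492) cross=-76.181
  mode + wants cross > 0 → take C=(2.2897,4.9122) (cross=76.181)
ex = (C−B)/|BC| = (0.2019,0.9794); ey = (-0.9794,0.2019)
P = B + -1.99·ex + -3.04·ey = (3.2506,-5.4858)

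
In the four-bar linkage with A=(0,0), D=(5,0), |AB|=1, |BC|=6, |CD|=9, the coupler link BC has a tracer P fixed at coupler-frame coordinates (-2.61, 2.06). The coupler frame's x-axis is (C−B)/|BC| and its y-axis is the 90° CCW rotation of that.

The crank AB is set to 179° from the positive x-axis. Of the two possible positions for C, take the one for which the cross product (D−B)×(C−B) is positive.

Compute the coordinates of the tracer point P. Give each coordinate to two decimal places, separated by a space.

-2.73 -2.82

A=(0,0), D=(5.00,0)
B = A + 1.00·(cos179°, sin179°) = (-0.9998, 0.0175)
|BD| = 5.9999
circle(B,6.00) ∩ circle(D,9.00): a=-0.7501, h=5.9529
  candidates: C₊=(-1.7327,5.9725) cross=35.717; C₋=(-1.7673,-5.9333) cross=-35.717
  mode + wants cross > 0 → take C=(-1.7327,5.9725) (cross=35.717)
ex = (C−B)/|BC| = (-0.1221,0.9925); ey = (-0.9925,-0.1221)
P = B + -2.61·ex + 2.06·ey = (-2.7256,-2.8246)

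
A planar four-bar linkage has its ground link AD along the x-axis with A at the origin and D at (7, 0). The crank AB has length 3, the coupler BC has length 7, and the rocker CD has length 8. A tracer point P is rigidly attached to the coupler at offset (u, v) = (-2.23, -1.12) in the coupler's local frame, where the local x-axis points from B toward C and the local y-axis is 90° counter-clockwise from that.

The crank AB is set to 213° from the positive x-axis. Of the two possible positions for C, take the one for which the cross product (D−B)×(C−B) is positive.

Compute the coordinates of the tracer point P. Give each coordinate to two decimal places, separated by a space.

-2.47 -4.13

A=(0,0), D=(7.00,0)
B = A + 3.00·(cos213°, sin213°) = (-2.5160, -1.6339)
|BD| = 9.6553
circle(B,7.00) ∩ circle(D,8.00): a=4.0509, h=5.7088
  candidates: C₊=(0.5103,4.6781) cross=55.120; C₋=(2.4425,-6.5749) cross=-55.120
  mode + wants cross > 0 → take C=(0.5103,4.6781) (cross=55.120)
ex = (C−B)/|BC| = (0.4323,0.9017); ey = (-0.9017,0.4323)
P = B + -2.23·ex + -1.12·ey = (-2.4702,-4.1290)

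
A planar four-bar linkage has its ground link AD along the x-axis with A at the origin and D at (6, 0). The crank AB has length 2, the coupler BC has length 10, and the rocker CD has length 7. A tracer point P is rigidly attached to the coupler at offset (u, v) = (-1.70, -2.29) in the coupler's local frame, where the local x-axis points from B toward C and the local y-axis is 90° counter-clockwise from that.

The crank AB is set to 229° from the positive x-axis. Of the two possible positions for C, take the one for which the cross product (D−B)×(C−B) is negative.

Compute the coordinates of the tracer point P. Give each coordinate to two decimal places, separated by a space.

-3.98 -2.52

A=(0,0), D=(6.00,0)
B = A + 2.00·(cos229°, sin229°) = (-1.3121, -1.5094)
|BD| = 7.4663
circle(B,10.00) ∩ circle(D,7.00): a=7.1485, h=6.9928
  candidates: C₊=(4.2751,6.7841) cross=52.210; C₋=(7.1025,-6.9126) cross=-52.210
  mode - wants cross < 0 → take C=(7.1025,-6.9126) (cross=-52.210)
ex = (C−B)/|BC| = (0.8415,-0.5403); ey = (0.5403,0.8415)
P = B + -1.70·ex + -2.29·ey = (-3.9799,-2.5178)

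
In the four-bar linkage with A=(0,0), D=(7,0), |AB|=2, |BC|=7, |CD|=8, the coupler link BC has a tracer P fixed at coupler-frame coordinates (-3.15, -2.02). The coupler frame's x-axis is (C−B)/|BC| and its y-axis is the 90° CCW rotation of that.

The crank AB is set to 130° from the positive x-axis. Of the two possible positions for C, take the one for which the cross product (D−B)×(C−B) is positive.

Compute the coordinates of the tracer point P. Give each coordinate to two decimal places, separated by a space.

A=(0,0), D=(7.00,0)
B = A + 2.00·(cos130°, sin130°) = (-1.2856, 1.5321)
|BD| = 8.4260
circle(B,7.00) ∩ circle(D,8.00): a=3.3229, h=6.1610
  candidates: C₊=(3.1022,6.9862) cross=51.913; C₋=(0.8617,-5.1304) cross=-51.913
  mode + wants cross > 0 → take C=(3.1022,6.9862) (cross=51.913)
ex = (C−B)/|BC| = (0.6268,0.7792); ey = (-0.7792,0.6268)
P = B + -3.15·ex + -2.02·ey = (-1.6862,-2.1885)

-1.69 -2.19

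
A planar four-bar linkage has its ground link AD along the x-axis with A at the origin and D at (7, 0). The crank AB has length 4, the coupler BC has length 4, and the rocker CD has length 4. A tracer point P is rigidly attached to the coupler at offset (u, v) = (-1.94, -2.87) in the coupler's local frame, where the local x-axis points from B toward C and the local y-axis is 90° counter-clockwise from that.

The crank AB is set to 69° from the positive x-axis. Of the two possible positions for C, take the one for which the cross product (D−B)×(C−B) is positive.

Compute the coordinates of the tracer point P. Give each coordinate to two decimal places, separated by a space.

-0.55 0.89

A=(0,0), D=(7.00,0)
B = A + 4.00·(cos69°, sin69°) = (1.4335, 3.7343)
|BD| = 6.7031
circle(B,4.00) ∩ circle(D,4.00): a=3.3515, h=2.1834
  candidates: C₊=(5.4331,3.6803) cross=14.635; C₋=(3.0004,0.0540) cross=-14.635
  mode + wants cross > 0 → take C=(5.4331,3.6803) (cross=14.635)
ex = (C−B)/|BC| = (0.9999,-0.0135); ey = (0.0135,0.9999)
P = B + -1.94·ex + -2.87·ey = (-0.5451,0.8908)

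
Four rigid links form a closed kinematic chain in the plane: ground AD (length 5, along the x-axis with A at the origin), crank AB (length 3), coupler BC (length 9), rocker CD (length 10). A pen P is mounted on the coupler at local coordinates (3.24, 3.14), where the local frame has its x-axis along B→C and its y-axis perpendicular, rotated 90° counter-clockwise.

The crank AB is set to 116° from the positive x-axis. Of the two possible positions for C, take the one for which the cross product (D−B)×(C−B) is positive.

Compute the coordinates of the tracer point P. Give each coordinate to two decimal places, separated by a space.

A=(0,0), D=(5.00,0)
B = A + 3.00·(cos116°, sin116°) = (-1.3151, 2.6964)
|BD| = 6.8667
circle(B,9.00) ∩ circle(D,10.00): a=2.0498, h=8.7635
  candidates: C₊=(4.0113,9.9510) cross=60.176; C₋=(-2.8711,-6.1681) cross=-60.176
  mode + wants cross > 0 → take C=(4.0113,9.9510) (cross=60.176)
ex = (C−B)/|BC| = (0.5918,0.8061); ey = (-0.8061,0.5918)
P = B + 3.24·ex + 3.14·ey = (-1.9287,7.1664)

-1.93 7.17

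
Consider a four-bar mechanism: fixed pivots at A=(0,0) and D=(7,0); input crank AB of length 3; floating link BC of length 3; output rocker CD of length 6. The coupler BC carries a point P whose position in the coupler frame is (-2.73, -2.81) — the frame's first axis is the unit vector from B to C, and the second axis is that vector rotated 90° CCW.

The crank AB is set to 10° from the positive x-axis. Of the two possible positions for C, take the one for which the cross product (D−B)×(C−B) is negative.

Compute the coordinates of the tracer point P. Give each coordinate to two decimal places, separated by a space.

A=(0,0), D=(7.00,0)
B = A + 3.00·(cos10°, sin10°) = (2.9544, 0.5209)
|BD| = 4.0790
circle(B,3.00) ∩ circle(D,6.00): a=-1.2702, h=2.7178
  candidates: C₊=(2.0418,3.3788) cross=11.086; C₋=(1.3476,-2.0124) cross=-11.086
  mode - wants cross < 0 → take C=(1.3476,-2.0124) (cross=-11.086)
ex = (C−B)/|BC| = (-0.5356,-0.8445); ey = (0.8445,-0.5356)
P = B + -2.73·ex + -2.81·ey = (2.0437,4.3314)

2.04 4.33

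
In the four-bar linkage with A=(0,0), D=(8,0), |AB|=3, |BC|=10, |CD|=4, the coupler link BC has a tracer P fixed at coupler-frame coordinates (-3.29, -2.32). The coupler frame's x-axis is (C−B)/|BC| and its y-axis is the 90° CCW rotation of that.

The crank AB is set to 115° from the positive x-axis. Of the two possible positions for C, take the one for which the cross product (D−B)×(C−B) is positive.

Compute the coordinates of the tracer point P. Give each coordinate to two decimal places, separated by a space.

-4.25 0.01

A=(0,0), D=(8.00,0)
B = A + 3.00·(cos115°, sin115°) = (-1.2679, 2.7189)
|BD| = 9.6585
circle(B,10.00) ∩ circle(D,4.00): a=9.1777, h=3.9710
  candidates: C₊=(8.6566,3.9457) cross=38.354; C₋=(6.4209,-3.6751) cross=-38.354
  mode + wants cross > 0 → take C=(8.6566,3.9457) (cross=38.354)
ex = (C−B)/|BC| = (0.9924,0.1227); ey = (-0.1227,0.9924)
P = B + -3.29·ex + -2.32·ey = (-4.2484,0.0128)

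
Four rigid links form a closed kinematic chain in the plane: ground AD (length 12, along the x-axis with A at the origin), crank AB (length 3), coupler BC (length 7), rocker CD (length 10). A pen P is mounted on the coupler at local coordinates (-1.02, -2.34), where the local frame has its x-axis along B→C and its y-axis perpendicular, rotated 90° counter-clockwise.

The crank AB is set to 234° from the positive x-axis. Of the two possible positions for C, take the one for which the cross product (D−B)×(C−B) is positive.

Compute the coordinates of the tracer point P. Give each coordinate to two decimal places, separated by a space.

A=(0,0), D=(12.00,0)
B = A + 3.00·(cos234°, sin234°) = (-1.7634, -2.4271)
|BD| = 13.9757
circle(B,7.00) ∩ circle(D,10.00): a=5.1633, h=4.7266
  candidates: C₊=(2.5006,3.1244) cross=66.058; C₋=(4.1423,-6.1852) cross=-66.058
  mode + wants cross > 0 → take C=(2.5006,3.1244) (cross=66.058)
ex = (C−B)/|BC| = (0.6091,0.7931); ey = (-0.7931,0.6091)
P = B + -1.02·ex + -2.34·ey = (-0.5289,-4.6614)

-0.53 -4.66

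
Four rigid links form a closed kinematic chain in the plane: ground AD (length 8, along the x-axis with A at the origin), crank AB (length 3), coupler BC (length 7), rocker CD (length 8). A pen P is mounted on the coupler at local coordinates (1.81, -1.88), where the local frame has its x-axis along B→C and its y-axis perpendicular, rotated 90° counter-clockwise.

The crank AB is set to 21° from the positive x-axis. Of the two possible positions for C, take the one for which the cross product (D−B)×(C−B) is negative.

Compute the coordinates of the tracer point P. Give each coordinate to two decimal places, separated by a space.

0.88 -0.69

A=(0,0), D=(8.00,0)
B = A + 3.00·(cos21°, sin21°) = (2.8007, 1.0751)
|BD| = 5.3093
circle(B,7.00) ∩ circle(D,8.00): a=1.2420, h=6.8889
  candidates: C₊=(5.4120,7.5698) cross=36.575; C₋=(2.6220,-5.9226) cross=-36.575
  mode - wants cross < 0 → take C=(2.6220,-5.9226) (cross=-36.575)
ex = (C−B)/|BC| = (-0.0255,-0.9997); ey = (0.9997,-0.0255)
P = B + 1.81·ex + -1.88·ey = (0.8751,-0.6863)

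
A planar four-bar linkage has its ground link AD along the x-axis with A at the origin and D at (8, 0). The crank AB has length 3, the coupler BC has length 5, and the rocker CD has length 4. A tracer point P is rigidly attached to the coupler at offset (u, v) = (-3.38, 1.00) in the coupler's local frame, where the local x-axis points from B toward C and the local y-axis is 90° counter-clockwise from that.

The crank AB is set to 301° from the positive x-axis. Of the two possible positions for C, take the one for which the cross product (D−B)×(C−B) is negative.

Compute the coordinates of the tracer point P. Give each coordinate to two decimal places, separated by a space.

-1.53 -0.85

A=(0,0), D=(8.00,0)
B = A + 3.00·(cos301°, sin301°) = (1.5451, -2.5715)
|BD| = 6.9482
circle(B,5.00) ∩ circle(D,4.00): a=4.1218, h=2.8304
  candidates: C₊=(4.3267,1.5833) cross=19.666; C₋=(6.4217,-3.6755) cross=-19.666
  mode - wants cross < 0 → take C=(6.4217,-3.6755) (cross=-19.666)
ex = (C−B)/|BC| = (0.9753,-0.2208); ey = (0.2208,0.9753)
P = B + -3.38·ex + 1.00·ey = (-1.5307,-0.8499)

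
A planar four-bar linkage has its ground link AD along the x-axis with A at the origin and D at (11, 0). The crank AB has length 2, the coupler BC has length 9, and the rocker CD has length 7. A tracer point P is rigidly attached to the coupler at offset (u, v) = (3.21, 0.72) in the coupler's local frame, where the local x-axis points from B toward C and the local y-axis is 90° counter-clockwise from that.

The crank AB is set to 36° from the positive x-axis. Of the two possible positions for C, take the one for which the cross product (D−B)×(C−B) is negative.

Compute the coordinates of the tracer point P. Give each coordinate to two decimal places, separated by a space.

A=(0,0), D=(11.00,0)
B = A + 2.00·(cos36°, sin36°) = (1.6180, 1.1756)
|BD| = 9.4553
circle(B,9.00) ∩ circle(D,7.00): a=6.4198, h=6.3076
  candidates: C₊=(8.7723,6.6361) cross=59.640; C₋=(7.2038,-5.8813) cross=-59.640
  mode - wants cross < 0 → take C=(7.2038,-5.8813) (cross=-59.640)
ex = (C−B)/|BC| = (0.6206,-0.7841); ey = (0.7841,0.6206)
P = B + 3.21·ex + 0.72·ey = (4.1749,-0.8945)

4.17 -0.89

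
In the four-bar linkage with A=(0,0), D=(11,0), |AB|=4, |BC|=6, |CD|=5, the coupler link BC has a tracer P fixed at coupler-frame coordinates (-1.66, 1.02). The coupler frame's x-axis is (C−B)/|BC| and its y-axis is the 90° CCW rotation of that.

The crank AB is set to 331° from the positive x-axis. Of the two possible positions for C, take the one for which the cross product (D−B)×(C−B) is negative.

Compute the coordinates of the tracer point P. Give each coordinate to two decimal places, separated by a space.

2.44 -0.30

A=(0,0), D=(11.00,0)
B = A + 4.00·(cos331°, sin331°) = (3.4985, -1.9392)
|BD| = 7.7481
circle(B,6.00) ∩ circle(D,5.00): a=4.5839, h=3.8714
  candidates: C₊=(6.9675,2.9562) cross=29.996; C₋=(8.9054,-4.5401) cross=-29.996
  mode - wants cross < 0 → take C=(8.9054,-4.5401) (cross=-29.996)
ex = (C−B)/|BC| = (0.9012,-0.4335); ey = (0.4335,0.9012)
P = B + -1.66·ex + 1.02·ey = (2.4447,-0.3005)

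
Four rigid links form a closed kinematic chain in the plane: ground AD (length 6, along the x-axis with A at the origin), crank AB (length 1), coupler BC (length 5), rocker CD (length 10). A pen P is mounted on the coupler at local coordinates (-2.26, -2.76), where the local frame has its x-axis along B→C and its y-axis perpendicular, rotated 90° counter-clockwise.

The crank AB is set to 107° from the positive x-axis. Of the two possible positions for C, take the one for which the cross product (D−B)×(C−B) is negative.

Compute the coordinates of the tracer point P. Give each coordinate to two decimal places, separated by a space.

A=(0,0), D=(6.00,0)
B = A + 1.00·(cos107°, sin107°) = (-0.2924, 0.9563)
|BD| = 6.3646
circle(B,5.00) ∩ circle(D,10.00): a=-2.7096, h=4.2021
  candidates: C₊=(-2.3399,5.5179) cross=26.745; C₋=(-3.6026,-2.7910) cross=-26.745
  mode - wants cross < 0 → take C=(-3.6026,-2.7910) (cross=-26.745)
ex = (C−B)/|BC| = (-0.6621,-0.7495); ey = (0.7495,-0.6621)
P = B + -2.26·ex + -2.76·ey = (-0.8646,4.4773)

-0.86 4.48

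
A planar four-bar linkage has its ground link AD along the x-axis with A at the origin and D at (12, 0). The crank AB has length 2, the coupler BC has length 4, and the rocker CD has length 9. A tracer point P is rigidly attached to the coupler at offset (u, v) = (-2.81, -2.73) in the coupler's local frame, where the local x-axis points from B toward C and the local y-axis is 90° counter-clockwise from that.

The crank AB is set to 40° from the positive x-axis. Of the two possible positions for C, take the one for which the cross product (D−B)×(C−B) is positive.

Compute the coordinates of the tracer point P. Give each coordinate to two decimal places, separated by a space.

A=(0,0), D=(12.00,0)
B = A + 2.00·(cos40°, sin40°) = (1.5321, 1.2856)
|BD| = 10.5466
circle(B,4.00) ∩ circle(D,9.00): a=2.1917, h=3.3461
  candidates: C₊=(4.1153,4.3396) cross=35.290; C₋=(3.2996,-2.3027) cross=-35.290
  mode + wants cross > 0 → take C=(4.1153,4.3396) (cross=35.290)
ex = (C−B)/|BC| = (0.6458,0.7635); ey = (-0.7635,0.6458)
P = B + -2.81·ex + -2.73·ey = (1.8017,-2.6229)

1.80 -2.62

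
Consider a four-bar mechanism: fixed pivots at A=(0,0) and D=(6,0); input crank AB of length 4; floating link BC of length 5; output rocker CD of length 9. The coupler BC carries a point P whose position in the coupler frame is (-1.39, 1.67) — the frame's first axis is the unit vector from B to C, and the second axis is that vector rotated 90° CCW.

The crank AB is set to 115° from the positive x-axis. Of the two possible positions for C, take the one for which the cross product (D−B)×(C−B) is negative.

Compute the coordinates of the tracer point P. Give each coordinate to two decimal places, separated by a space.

0.27 4.56

A=(0,0), D=(6.00,0)
B = A + 4.00·(cos115°, sin115°) = (-1.6905, 3.6252)
|BD| = 8.5021
circle(B,5.00) ∩ circle(D,9.00): a=0.9577, h=4.9074
  candidates: C₊=(1.2683,7.6558) cross=41.723; C₋=(-2.9166,-1.2221) cross=-41.723
  mode - wants cross < 0 → take C=(-2.9166,-1.2221) (cross=-41.723)
ex = (C−B)/|BC| = (-0.2452,-0.9695); ey = (0.9695,-0.2452)
P = B + -1.39·ex + 1.67·ey = (0.2694,4.5632)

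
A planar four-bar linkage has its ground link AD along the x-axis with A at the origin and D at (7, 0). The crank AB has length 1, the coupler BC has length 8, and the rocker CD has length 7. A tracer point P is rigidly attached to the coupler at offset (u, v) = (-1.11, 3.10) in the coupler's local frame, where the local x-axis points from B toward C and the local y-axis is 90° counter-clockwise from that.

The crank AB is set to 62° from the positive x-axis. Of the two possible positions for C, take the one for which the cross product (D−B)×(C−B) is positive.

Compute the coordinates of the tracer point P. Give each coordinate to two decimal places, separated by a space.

A=(0,0), D=(7.00,0)
B = A + 1.00·(cos62°, sin62°) = (0.4695, 0.8829)
|BD| = 6.5899
circle(B,8.00) ∩ circle(D,7.00): a=4.4331, h=6.6594
  candidates: C₊=(5.7548,6.8884) cross=43.885; C₋=(3.9703,-6.3104) cross=-43.885
  mode + wants cross > 0 → take C=(5.7548,6.8884) (cross=43.885)
ex = (C−B)/|BC| = (0.6607,0.7507); ey = (-0.7507,0.6607)
P = B + -1.11·ex + 3.10·ey = (-2.5910,2.0978)

-2.59 2.10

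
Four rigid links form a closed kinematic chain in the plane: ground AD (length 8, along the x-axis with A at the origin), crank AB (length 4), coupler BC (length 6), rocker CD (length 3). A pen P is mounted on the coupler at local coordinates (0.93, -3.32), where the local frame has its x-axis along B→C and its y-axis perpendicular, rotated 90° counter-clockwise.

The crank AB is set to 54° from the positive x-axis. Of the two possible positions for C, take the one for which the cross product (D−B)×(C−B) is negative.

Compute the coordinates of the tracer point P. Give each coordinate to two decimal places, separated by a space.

0.07 0.65

A=(0,0), D=(8.00,0)
B = A + 4.00·(cos54°, sin54°) = (2.3511, 3.2361)
|BD| = 6.5101
circle(B,6.00) ∩ circle(D,3.00): a=5.3288, h=2.7576
  candidates: C₊=(8.3457,2.9800) cross=17.952; C₋=(5.6042,-1.8055) cross=-17.952
  mode - wants cross < 0 → take C=(5.6042,-1.8055) (cross=-17.952)
ex = (C−B)/|BC| = (0.5422,-0.8403); ey = (0.8403,0.5422)
P = B + 0.93·ex + -3.32·ey = (0.0657,0.6546)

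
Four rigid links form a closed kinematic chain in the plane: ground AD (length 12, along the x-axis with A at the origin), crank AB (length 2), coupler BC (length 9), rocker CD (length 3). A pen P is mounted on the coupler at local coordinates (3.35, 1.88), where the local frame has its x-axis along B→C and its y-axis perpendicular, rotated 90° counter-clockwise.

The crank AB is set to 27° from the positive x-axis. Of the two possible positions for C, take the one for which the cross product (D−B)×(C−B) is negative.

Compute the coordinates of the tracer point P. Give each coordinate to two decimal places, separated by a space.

A=(0,0), D=(12.00,0)
B = A + 2.00·(cos27°, sin27°) = (1.7820, 0.9080)
|BD| = 10.2582
circle(B,9.00) ∩ circle(D,3.00): a=8.6385, h=2.5252
  candidates: C₊=(10.6101,2.6586) cross=25.904; C₋=(10.1631,-2.3719) cross=-25.904
  mode - wants cross < 0 → take C=(10.1631,-2.3719) (cross=-25.904)
ex = (C−B)/|BC| = (0.9312,-0.3644); ey = (0.3644,0.9312)
P = B + 3.35·ex + 1.88·ey = (5.5868,1.4379)

5.59 1.44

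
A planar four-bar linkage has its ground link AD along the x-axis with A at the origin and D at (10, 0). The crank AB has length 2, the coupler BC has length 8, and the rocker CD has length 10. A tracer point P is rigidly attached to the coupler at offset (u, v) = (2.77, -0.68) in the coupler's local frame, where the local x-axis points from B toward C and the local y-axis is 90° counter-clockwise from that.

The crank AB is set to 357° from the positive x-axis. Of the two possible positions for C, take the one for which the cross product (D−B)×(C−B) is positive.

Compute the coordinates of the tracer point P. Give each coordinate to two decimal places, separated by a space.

3.23 2.47

A=(0,0), D=(10.00,0)
B = A + 2.00·(cos357°, sin357°) = (1.9973, -0.1047)
|BD| = 8.0034
circle(B,8.00) ∩ circle(D,10.00): a=1.7527, h=7.8056
  candidates: C₊=(3.6477,7.7232) cross=62.472; C₋=(3.8519,-7.8867) cross=-62.472
  mode + wants cross > 0 → take C=(3.6477,7.7232) (cross=62.472)
ex = (C−B)/|BC| = (0.2063,0.9785); ey = (-0.9785,0.2063)
P = B + 2.77·ex + -0.68·ey = (3.2341,2.4655)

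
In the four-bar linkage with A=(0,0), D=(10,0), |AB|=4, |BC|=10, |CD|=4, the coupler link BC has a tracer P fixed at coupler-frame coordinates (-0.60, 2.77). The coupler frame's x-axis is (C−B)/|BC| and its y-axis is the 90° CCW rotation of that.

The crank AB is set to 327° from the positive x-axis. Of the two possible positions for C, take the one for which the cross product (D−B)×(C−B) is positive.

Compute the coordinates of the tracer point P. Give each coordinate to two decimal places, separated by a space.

1.23 -0.30

A=(0,0), D=(10.00,0)
B = A + 4.00·(cos327°, sin327°) = (3.3547, -2.1786)
|BD| = 6.9933
circle(B,10.00) ∩ circle(D,4.00): a=9.5024, h=3.1152
  candidates: C₊=(11.4138,3.7418) cross=21.786; C₋=(13.3547,-2.1786) cross=-21.786
  mode + wants cross > 0 → take C=(11.4138,3.7418) (cross=21.786)
ex = (C−B)/|BC| = (0.8059,0.5920); ey = (-0.5920,0.8059)
P = B + -0.60·ex + 2.77·ey = (1.2312,-0.3014)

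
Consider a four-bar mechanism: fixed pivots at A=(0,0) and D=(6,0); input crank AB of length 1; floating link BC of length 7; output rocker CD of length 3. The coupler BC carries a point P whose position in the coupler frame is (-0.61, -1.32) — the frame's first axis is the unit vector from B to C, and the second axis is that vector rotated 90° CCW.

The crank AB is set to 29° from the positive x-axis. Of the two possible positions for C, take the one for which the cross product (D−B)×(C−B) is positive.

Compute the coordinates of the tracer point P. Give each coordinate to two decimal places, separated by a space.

A=(0,0), D=(6.00,0)
B = A + 1.00·(cos29°, sin29°) = (0.8746, 0.4848)
|BD| = 5.1483
circle(B,7.00) ∩ circle(D,3.00): a=6.4589, h=2.6985
  candidates: C₊=(7.5590,2.5631) cross=13.893; C₋=(7.0507,-2.8100) cross=-13.893
  mode + wants cross > 0 → take C=(7.5590,2.5631) (cross=13.893)
ex = (C−B)/|BC| = (0.9549,0.2969); ey = (-0.2969,0.9549)
P = B + -0.61·ex + -1.32·ey = (0.6840,-0.9568)

0.68 -0.96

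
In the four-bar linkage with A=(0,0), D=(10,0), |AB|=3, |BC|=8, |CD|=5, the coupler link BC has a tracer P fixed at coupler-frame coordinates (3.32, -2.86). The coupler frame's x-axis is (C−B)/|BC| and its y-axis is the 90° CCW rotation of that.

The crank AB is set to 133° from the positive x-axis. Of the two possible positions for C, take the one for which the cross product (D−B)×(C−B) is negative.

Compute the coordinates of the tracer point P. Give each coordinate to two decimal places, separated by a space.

A=(0,0), D=(10.00,0)
B = A + 3.00·(cos133°, sin133°) = (-2.0460, 2.1941)
|BD| = 12.2442
circle(B,8.00) ∩ circle(D,5.00): a=7.7147, h=2.1175
  candidates: C₊=(5.9233,2.8948) cross=25.927; C₋=(5.1644,-1.2715) cross=-25.927
  mode - wants cross < 0 → take C=(5.1644,-1.2715) (cross=-25.927)
ex = (C−B)/|BC| = (0.9013,-0.4332); ey = (0.4332,0.9013)
P = B + 3.32·ex + -2.86·ey = (-0.2926,-1.8219)

-0.29 -1.82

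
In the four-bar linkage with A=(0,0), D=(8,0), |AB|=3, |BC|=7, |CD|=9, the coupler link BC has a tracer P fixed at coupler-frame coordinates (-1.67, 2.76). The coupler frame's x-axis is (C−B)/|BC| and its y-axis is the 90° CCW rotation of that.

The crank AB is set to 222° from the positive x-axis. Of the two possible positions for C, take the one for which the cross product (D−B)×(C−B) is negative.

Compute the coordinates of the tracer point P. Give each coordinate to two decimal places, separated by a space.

-1.34 1.09

A=(0,0), D=(8.00,0)
B = A + 3.00·(cos222°, sin222°) = (-2.2294, -2.0074)
|BD| = 10.4245
circle(B,7.00) ∩ circle(D,9.00): a=3.6774, h=5.9562
  candidates: C₊=(0.2322,4.5455) cross=62.091; C₋=(2.5261,-7.1440) cross=-62.091
  mode - wants cross < 0 → take C=(2.5261,-7.1440) (cross=-62.091)
ex = (C−B)/|BC| = (0.6794,-0.7338); ey = (0.7338,0.6794)
P = B + -1.67·ex + 2.76·ey = (-1.3387,1.0931)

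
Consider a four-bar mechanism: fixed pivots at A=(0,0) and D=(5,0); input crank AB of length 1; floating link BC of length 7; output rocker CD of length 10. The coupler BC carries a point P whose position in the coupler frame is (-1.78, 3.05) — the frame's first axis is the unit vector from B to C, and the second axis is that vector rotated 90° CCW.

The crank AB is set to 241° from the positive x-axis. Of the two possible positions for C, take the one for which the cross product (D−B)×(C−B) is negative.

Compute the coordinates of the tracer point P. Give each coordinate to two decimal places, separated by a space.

2.73 0.58

A=(0,0), D=(5.00,0)
B = A + 1.00·(cos241°, sin241°) = (-0.4848, -0.8746)
|BD| = 5.5541
circle(B,7.00) ∩ circle(D,10.00): a=-1.8141, h=6.7608
  candidates: C₊=(-3.3410,5.5162) cross=37.550; C₋=(-1.2117,-7.8368) cross=-37.550
  mode - wants cross < 0 → take C=(-1.2117,-7.8368) (cross=-37.550)
ex = (C−B)/|BC| = (-0.1038,-0.9946); ey = (0.9946,-0.1038)
P = B + -1.78·ex + 3.05·ey = (2.7335,0.5791)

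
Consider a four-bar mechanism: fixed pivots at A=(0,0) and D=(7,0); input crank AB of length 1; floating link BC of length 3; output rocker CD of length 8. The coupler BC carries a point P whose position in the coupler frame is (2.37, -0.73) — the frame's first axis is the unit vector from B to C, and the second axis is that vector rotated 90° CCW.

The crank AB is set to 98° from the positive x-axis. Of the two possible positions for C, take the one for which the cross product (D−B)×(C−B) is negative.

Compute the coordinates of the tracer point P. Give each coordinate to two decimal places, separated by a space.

-1.34 -1.18

A=(0,0), D=(7.00,0)
B = A + 1.00·(cos98°, sin98°) = (-0.1392, 0.9903)
|BD| = 7.2075
circle(B,3.00) ∩ circle(D,8.00): a=-0.2117, h=2.9925
  candidates: C₊=(0.0623,3.9835) cross=21.569; C₋=(-0.7600,-1.9448) cross=-21.569
  mode - wants cross < 0 → take C=(-0.7600,-1.9448) (cross=-21.569)
ex = (C−B)/|BC| = (-0.2069,-0.9784); ey = (0.9784,-0.2069)
P = B + 2.37·ex + -0.73·ey = (-1.3438,-1.1774)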